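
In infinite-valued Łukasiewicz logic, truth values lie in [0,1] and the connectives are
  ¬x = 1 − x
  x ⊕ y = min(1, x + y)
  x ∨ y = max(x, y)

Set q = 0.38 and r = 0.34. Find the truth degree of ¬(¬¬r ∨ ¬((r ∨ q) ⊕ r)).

¬r = 1 − 0.34 = 0.66
¬¬r = 1 − 0.66 = 0.34
r ∨ q = max(0.34, 0.38) = 0.38
(r ∨ q) ⊕ r = min(1, 0.38 + 0.34) = min(1, 0.72) = 0.72
¬((r ∨ q) ⊕ r) = 1 − 0.72 = 0.28
¬¬r ∨ ¬((r ∨ q) ⊕ r) = max(0.34, 0.28) = 0.34
¬(¬¬r ∨ ¬((r ∨ q) ⊕ r)) = 1 − 0.34 = 0.66

0.66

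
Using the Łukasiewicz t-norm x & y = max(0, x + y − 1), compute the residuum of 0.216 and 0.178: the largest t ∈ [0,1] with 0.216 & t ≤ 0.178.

0.962

The residuum of the Łukasiewicz t-norm gives the supremum: min(1, 1 − 0.216 + 0.178).
1 − 0.216 + 0.178 = 0.962, so t = min(1, 0.962) = 0.962.
Check: 0.216 & 0.962 = max(0, 0.178) = 0.178 ≤ 0.178.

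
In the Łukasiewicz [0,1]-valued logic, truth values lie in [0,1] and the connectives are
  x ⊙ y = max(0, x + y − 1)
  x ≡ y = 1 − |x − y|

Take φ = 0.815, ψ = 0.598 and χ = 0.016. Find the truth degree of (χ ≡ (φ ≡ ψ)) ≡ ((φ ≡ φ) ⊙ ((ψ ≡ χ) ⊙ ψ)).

0.783

φ ≡ ψ = 1 − |0.815 − 0.598| = 1 − 0.217 = 0.783
χ ≡ (φ ≡ ψ) = 1 − |0.016 − 0.783| = 1 − 0.767 = 0.233
φ ≡ φ = 1 − |0.815 − 0.815| = 1 − 0.000 = 1.000
ψ ≡ χ = 1 − |0.598 − 0.016| = 1 − 0.582 = 0.418
(ψ ≡ χ) ⊙ ψ = max(0, 0.418 + 0.598 − 1) = max(0, 0.016) = 0.016
(φ ≡ φ) ⊙ ((ψ ≡ χ) ⊙ ψ) = max(0, 1.000 + 0.016 − 1) = max(0, 0.016) = 0.016
(χ ≡ (φ ≡ ψ)) ≡ ((φ ≡ φ) ⊙ ((ψ ≡ χ) ⊙ ψ)) = 1 − |0.233 − 0.016| = 1 − 0.217 = 0.783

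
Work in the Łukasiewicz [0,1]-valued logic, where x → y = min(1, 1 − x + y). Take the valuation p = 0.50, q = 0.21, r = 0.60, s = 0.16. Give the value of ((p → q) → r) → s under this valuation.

p → q = min(1, 1 − 0.50 + 0.21) = min(1, 0.71) = 0.71
(p → q) → r = min(1, 1 − 0.71 + 0.60) = min(1, 0.89) = 0.89
((p → q) → r) → s = min(1, 1 − 0.89 + 0.16) = min(1, 0.27) = 0.27

0.27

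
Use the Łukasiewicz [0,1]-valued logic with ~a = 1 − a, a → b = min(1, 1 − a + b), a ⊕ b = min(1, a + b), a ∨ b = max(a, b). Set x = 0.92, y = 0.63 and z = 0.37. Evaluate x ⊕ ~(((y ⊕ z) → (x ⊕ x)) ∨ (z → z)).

y ⊕ z = min(1, 0.63 + 0.37) = min(1, 1.00) = 1.00
x ⊕ x = min(1, 0.92 + 0.92) = min(1, 1.84) = 1.00
(y ⊕ z) → (x ⊕ x) = min(1, 1 − 1.00 + 1.00) = min(1, 1.00) = 1.00
z → z = min(1, 1 − 0.37 + 0.37) = min(1, 1.00) = 1.00
((y ⊕ z) → (x ⊕ x)) ∨ (z → z) = max(1.00, 1.00) = 1.00
~(((y ⊕ z) → (x ⊕ x)) ∨ (z → z)) = 1 − 1.00 = 0.00
x ⊕ ~(((y ⊕ z) → (x ⊕ x)) ∨ (z → z)) = min(1, 0.92 + 0.00) = min(1, 0.92) = 0.92

0.92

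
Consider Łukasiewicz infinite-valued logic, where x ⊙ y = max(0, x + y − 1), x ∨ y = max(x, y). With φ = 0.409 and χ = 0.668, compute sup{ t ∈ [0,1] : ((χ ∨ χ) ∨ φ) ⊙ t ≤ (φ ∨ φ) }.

0.741

χ ∨ χ = max(0.668, 0.668) = 0.668
(χ ∨ χ) ∨ φ = max(0.668, 0.409) = 0.668
So the left factor is (χ ∨ χ) ∨ φ = 0.668.
φ ∨ φ = max(0.409, 0.409) = 0.409
So the right-hand bound is φ ∨ φ = 0.409.
The residuum of the Łukasiewicz t-norm gives the supremum: min(1, 1 − 0.668 + 0.409).
1 − 0.668 + 0.409 = 0.741, so t = min(1, 0.741) = 0.741.
Check: 0.668 ⊙ 0.741 = max(0, 0.409) = 0.409 ≤ 0.409.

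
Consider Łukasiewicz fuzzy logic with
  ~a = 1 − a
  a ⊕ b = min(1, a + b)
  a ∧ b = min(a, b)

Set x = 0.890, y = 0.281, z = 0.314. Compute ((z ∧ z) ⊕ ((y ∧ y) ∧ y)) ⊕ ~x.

0.705

z ∧ z = min(0.314, 0.314) = 0.314
y ∧ y = min(0.281, 0.281) = 0.281
(y ∧ y) ∧ y = min(0.281, 0.281) = 0.281
(z ∧ z) ⊕ ((y ∧ y) ∧ y) = min(1, 0.314 + 0.281) = min(1, 0.595) = 0.595
~x = 1 − 0.890 = 0.110
((z ∧ z) ⊕ ((y ∧ y) ∧ y)) ⊕ ~x = min(1, 0.595 + 0.110) = min(1, 0.705) = 0.705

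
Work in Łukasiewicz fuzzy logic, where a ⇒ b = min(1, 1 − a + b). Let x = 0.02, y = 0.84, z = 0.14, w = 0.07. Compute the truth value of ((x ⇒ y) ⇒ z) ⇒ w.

0.93

x ⇒ y = min(1, 1 − 0.02 + 0.84) = min(1, 1.82) = 1.00
(x ⇒ y) ⇒ z = min(1, 1 − 1.00 + 0.14) = min(1, 0.14) = 0.14
((x ⇒ y) ⇒ z) ⇒ w = min(1, 1 − 0.14 + 0.07) = min(1, 0.93) = 0.93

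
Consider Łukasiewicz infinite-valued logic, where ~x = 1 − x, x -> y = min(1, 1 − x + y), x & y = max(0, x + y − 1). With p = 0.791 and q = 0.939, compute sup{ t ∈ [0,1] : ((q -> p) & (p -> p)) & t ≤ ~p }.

q -> p = min(1, 1 − 0.939 + 0.791) = min(1, 0.852) = 0.852
p -> p = min(1, 1 − 0.791 + 0.791) = min(1, 1.000) = 1.000
(q -> p) & (p -> p) = max(0, 0.852 + 1.000 − 1) = max(0, 0.852) = 0.852
So the left factor is (q -> p) & (p -> p) = 0.852.
~p = 1 − 0.791 = 0.209
So the right-hand bound is ~p = 0.209.
The residuum of the Łukasiewicz t-norm gives the supremum: min(1, 1 − 0.852 + 0.209).
1 − 0.852 + 0.209 = 0.357, so t = min(1, 0.357) = 0.357.
Check: 0.852 & 0.357 = max(0, 0.209) = 0.209 ≤ 0.209.

0.357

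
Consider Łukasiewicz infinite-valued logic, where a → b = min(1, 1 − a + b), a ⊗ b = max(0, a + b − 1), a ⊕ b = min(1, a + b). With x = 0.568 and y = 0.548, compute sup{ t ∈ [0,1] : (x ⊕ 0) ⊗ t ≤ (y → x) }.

1.000

x ⊕ 0 = min(1, 0.568 + 0.000) = min(1, 0.568) = 0.568
So the left factor is x ⊕ 0 = 0.568.
y → x = min(1, 1 − 0.548 + 0.568) = min(1, 1.020) = 1.000
So the right-hand bound is y → x = 1.000.
The residuum of the Łukasiewicz t-norm gives the supremum: min(1, 1 − 0.568 + 1.000).
1 − 0.568 + 1.000 = 1.432, so t = min(1, 1.432) = 1.000.
Check: 0.568 ⊗ 1.000 = max(0, 0.568) = 0.568 ≤ 1.000.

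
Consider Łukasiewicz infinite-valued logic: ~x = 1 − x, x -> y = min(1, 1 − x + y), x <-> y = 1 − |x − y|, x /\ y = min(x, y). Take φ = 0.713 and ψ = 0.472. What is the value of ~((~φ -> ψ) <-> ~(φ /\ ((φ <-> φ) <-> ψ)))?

0.472

~φ = 1 − 0.713 = 0.287
~φ -> ψ = min(1, 1 − 0.287 + 0.472) = min(1, 1.185) = 1.000
φ <-> φ = 1 − |0.713 − 0.713| = 1 − 0.000 = 1.000
(φ <-> φ) <-> ψ = 1 − |1.000 − 0.472| = 1 − 0.528 = 0.472
φ /\ ((φ <-> φ) <-> ψ) = min(0.713, 0.472) = 0.472
~(φ /\ ((φ <-> φ) <-> ψ)) = 1 − 0.472 = 0.528
(~φ -> ψ) <-> ~(φ /\ ((φ <-> φ) <-> ψ)) = 1 − |1.000 − 0.528| = 1 − 0.472 = 0.528
~((~φ -> ψ) <-> ~(φ /\ ((φ <-> φ) <-> ψ))) = 1 − 0.528 = 0.472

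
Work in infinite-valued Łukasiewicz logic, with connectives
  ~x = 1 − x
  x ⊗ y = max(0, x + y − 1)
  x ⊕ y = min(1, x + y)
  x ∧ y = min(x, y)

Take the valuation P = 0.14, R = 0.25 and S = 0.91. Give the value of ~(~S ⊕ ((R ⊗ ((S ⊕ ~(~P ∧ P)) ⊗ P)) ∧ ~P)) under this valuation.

0.91

~S = 1 − 0.91 = 0.09
~P = 1 − 0.14 = 0.86
~P ∧ P = min(0.86, 0.14) = 0.14
~(~P ∧ P) = 1 − 0.14 = 0.86
S ⊕ ~(~P ∧ P) = min(1, 0.91 + 0.86) = min(1, 1.77) = 1.00
(S ⊕ ~(~P ∧ P)) ⊗ P = max(0, 1.00 + 0.14 − 1) = max(0, 0.14) = 0.14
R ⊗ ((S ⊕ ~(~P ∧ P)) ⊗ P) = max(0, 0.25 + 0.14 − 1) = max(0, -0.61) = 0.00
(R ⊗ ((S ⊕ ~(~P ∧ P)) ⊗ P)) ∧ ~P = min(0.00, 0.86) = 0.00
~S ⊕ ((R ⊗ ((S ⊕ ~(~P ∧ P)) ⊗ P)) ∧ ~P) = min(1, 0.09 + 0.00) = min(1, 0.09) = 0.09
~(~S ⊕ ((R ⊗ ((S ⊕ ~(~P ∧ P)) ⊗ P)) ∧ ~P)) = 1 − 0.09 = 0.91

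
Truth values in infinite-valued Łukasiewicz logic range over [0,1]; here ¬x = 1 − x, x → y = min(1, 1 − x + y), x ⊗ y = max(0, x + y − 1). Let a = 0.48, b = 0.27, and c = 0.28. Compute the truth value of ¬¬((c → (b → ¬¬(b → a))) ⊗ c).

0.28

b → a = min(1, 1 − 0.27 + 0.48) = min(1, 1.21) = 1.00
¬(b → a) = 1 − 1.00 = 0.00
¬¬(b → a) = 1 − 0.00 = 1.00
b → ¬¬(b → a) = min(1, 1 − 0.27 + 1.00) = min(1, 1.73) = 1.00
c → (b → ¬¬(b → a)) = min(1, 1 − 0.28 + 1.00) = min(1, 1.72) = 1.00
(c → (b → ¬¬(b → a))) ⊗ c = max(0, 1.00 + 0.28 − 1) = max(0, 0.28) = 0.28
¬((c → (b → ¬¬(b → a))) ⊗ c) = 1 − 0.28 = 0.72
¬¬((c → (b → ¬¬(b → a))) ⊗ c) = 1 − 0.72 = 0.28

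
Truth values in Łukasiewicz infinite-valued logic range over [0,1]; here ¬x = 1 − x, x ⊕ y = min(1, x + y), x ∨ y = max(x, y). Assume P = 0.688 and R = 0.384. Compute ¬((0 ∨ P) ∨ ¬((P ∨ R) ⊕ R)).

0.312

0 ∨ P = max(0.000, 0.688) = 0.688
P ∨ R = max(0.688, 0.384) = 0.688
(P ∨ R) ⊕ R = min(1, 0.688 + 0.384) = min(1, 1.072) = 1.000
¬((P ∨ R) ⊕ R) = 1 − 1.000 = 0.000
(0 ∨ P) ∨ ¬((P ∨ R) ⊕ R) = max(0.688, 0.000) = 0.688
¬((0 ∨ P) ∨ ¬((P ∨ R) ⊕ R)) = 1 − 0.688 = 0.312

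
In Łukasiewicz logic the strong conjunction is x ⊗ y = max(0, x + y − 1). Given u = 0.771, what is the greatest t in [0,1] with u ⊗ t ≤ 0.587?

0.816

The residuum of the Łukasiewicz t-norm gives the supremum: min(1, 1 − 0.771 + 0.587).
1 − 0.771 + 0.587 = 0.816, so t = min(1, 0.816) = 0.816.
Check: 0.771 ⊗ 0.816 = max(0, 0.587) = 0.587 ≤ 0.587.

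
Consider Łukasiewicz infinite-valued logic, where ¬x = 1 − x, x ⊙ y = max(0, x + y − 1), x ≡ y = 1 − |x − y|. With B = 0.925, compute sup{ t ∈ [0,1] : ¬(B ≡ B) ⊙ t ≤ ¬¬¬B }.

1.000

B ≡ B = 1 − |0.925 − 0.925| = 1 − 0.000 = 1.000
¬(B ≡ B) = 1 − 1.000 = 0.000
So the left factor is ¬(B ≡ B) = 0.000.
¬B = 1 − 0.925 = 0.075
¬¬B = 1 − 0.075 = 0.925
¬¬¬B = 1 − 0.925 = 0.075
So the right-hand bound is ¬¬¬B = 0.075.
The residuum of the Łukasiewicz t-norm gives the supremum: min(1, 1 − 0.000 + 0.075).
1 − 0.000 + 0.075 = 1.075, so t = min(1, 1.075) = 1.000.
Check: 0.000 ⊙ 1.000 = max(0, 0.000) = 0.000 ≤ 0.075.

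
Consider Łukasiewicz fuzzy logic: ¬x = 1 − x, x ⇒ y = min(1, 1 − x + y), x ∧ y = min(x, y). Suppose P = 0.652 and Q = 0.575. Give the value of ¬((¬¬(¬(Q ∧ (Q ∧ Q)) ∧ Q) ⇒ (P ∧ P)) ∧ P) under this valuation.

0.348

Q ∧ Q = min(0.575, 0.575) = 0.575
Q ∧ (Q ∧ Q) = min(0.575, 0.575) = 0.575
¬(Q ∧ (Q ∧ Q)) = 1 − 0.575 = 0.425
¬(Q ∧ (Q ∧ Q)) ∧ Q = min(0.425, 0.575) = 0.425
¬(¬(Q ∧ (Q ∧ Q)) ∧ Q) = 1 − 0.425 = 0.575
¬¬(¬(Q ∧ (Q ∧ Q)) ∧ Q) = 1 − 0.575 = 0.425
P ∧ P = min(0.652, 0.652) = 0.652
¬¬(¬(Q ∧ (Q ∧ Q)) ∧ Q) ⇒ (P ∧ P) = min(1, 1 − 0.425 + 0.652) = min(1, 1.227) = 1.000
(¬¬(¬(Q ∧ (Q ∧ Q)) ∧ Q) ⇒ (P ∧ P)) ∧ P = min(1.000, 0.652) = 0.652
¬((¬¬(¬(Q ∧ (Q ∧ Q)) ∧ Q) ⇒ (P ∧ P)) ∧ P) = 1 − 0.652 = 0.348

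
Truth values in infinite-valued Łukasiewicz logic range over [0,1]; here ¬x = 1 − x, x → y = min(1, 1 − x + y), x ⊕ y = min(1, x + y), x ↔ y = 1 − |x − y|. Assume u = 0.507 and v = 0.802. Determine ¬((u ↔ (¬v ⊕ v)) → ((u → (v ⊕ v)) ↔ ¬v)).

0.309

¬v = 1 − 0.802 = 0.198
¬v ⊕ v = min(1, 0.198 + 0.802) = min(1, 1.000) = 1.000
u ↔ (¬v ⊕ v) = 1 − |0.507 − 1.000| = 1 − 0.493 = 0.507
v ⊕ v = min(1, 0.802 + 0.802) = min(1, 1.604) = 1.000
u → (v ⊕ v) = min(1, 1 − 0.507 + 1.000) = min(1, 1.493) = 1.000
(u → (v ⊕ v)) ↔ ¬v = 1 − |1.000 − 0.198| = 1 − 0.802 = 0.198
(u ↔ (¬v ⊕ v)) → ((u → (v ⊕ v)) ↔ ¬v) = min(1, 1 − 0.507 + 0.198) = min(1, 0.691) = 0.691
¬((u ↔ (¬v ⊕ v)) → ((u → (v ⊕ v)) ↔ ¬v)) = 1 − 0.691 = 0.309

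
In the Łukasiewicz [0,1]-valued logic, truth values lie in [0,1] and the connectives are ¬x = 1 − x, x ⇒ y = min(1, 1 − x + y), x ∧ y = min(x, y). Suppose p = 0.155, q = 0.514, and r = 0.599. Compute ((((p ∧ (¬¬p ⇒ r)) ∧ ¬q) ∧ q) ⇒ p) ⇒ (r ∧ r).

¬p = 1 − 0.155 = 0.845
¬¬p = 1 − 0.845 = 0.155
¬¬p ⇒ r = min(1, 1 − 0.155 + 0.599) = min(1, 1.444) = 1.000
p ∧ (¬¬p ⇒ r) = min(0.155, 1.000) = 0.155
¬q = 1 − 0.514 = 0.486
(p ∧ (¬¬p ⇒ r)) ∧ ¬q = min(0.155, 0.486) = 0.155
((p ∧ (¬¬p ⇒ r)) ∧ ¬q) ∧ q = min(0.155, 0.514) = 0.155
(((p ∧ (¬¬p ⇒ r)) ∧ ¬q) ∧ q) ⇒ p = min(1, 1 − 0.155 + 0.155) = min(1, 1.000) = 1.000
r ∧ r = min(0.599, 0.599) = 0.599
((((p ∧ (¬¬p ⇒ r)) ∧ ¬q) ∧ q) ⇒ p) ⇒ (r ∧ r) = min(1, 1 − 1.000 + 0.599) = min(1, 0.599) = 0.599

0.599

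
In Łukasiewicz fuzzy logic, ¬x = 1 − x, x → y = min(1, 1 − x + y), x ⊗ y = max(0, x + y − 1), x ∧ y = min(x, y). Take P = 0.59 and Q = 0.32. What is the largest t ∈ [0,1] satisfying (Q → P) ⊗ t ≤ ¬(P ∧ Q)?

Q → P = min(1, 1 − 0.32 + 0.59) = min(1, 1.27) = 1.00
So the left factor is Q → P = 1.00.
P ∧ Q = min(0.59, 0.32) = 0.32
¬(P ∧ Q) = 1 − 0.32 = 0.68
So the right-hand bound is ¬(P ∧ Q) = 0.68.
The residuum of the Łukasiewicz t-norm gives the supremum: min(1, 1 − 1.00 + 0.68).
1 − 1.00 + 0.68 = 0.68, so t = min(1, 0.68) = 0.68.
Check: 1.00 ⊗ 0.68 = max(0, 0.68) = 0.68 ≤ 0.68.

0.68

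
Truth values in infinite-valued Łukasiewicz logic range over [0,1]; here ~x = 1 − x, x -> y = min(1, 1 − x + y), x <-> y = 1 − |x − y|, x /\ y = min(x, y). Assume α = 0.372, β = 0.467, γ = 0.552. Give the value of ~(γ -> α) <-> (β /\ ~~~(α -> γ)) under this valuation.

0.820

γ -> α = min(1, 1 − 0.552 + 0.372) = min(1, 0.820) = 0.820
~(γ -> α) = 1 − 0.820 = 0.180
α -> γ = min(1, 1 − 0.372 + 0.552) = min(1, 1.180) = 1.000
~(α -> γ) = 1 − 1.000 = 0.000
~~(α -> γ) = 1 − 0.000 = 1.000
~~~(α -> γ) = 1 − 1.000 = 0.000
β /\ ~~~(α -> γ) = min(0.467, 0.000) = 0.000
~(γ -> α) <-> (β /\ ~~~(α -> γ)) = 1 − |0.180 − 0.000| = 1 − 0.180 = 0.820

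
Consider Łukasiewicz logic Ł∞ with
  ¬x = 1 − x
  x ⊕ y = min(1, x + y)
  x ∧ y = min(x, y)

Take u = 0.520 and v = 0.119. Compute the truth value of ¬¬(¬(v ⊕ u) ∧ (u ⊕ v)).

v ⊕ u = min(1, 0.119 + 0.520) = min(1, 0.639) = 0.639
¬(v ⊕ u) = 1 − 0.639 = 0.361
u ⊕ v = min(1, 0.520 + 0.119) = min(1, 0.639) = 0.639
¬(v ⊕ u) ∧ (u ⊕ v) = min(0.361, 0.639) = 0.361
¬(¬(v ⊕ u) ∧ (u ⊕ v)) = 1 − 0.361 = 0.639
¬¬(¬(v ⊕ u) ∧ (u ⊕ v)) = 1 − 0.639 = 0.361

0.361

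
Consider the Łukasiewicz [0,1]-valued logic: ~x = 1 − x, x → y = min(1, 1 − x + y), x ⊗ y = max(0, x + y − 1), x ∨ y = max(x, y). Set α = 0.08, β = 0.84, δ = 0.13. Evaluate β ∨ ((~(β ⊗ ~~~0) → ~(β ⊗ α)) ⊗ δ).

~0 = 1 − 0.00 = 1.00
~~0 = 1 − 1.00 = 0.00
~~~0 = 1 − 0.00 = 1.00
β ⊗ ~~~0 = max(0, 0.84 + 1.00 − 1) = max(0, 0.84) = 0.84
~(β ⊗ ~~~0) = 1 − 0.84 = 0.16
β ⊗ α = max(0, 0.84 + 0.08 − 1) = max(0, -0.08) = 0.00
~(β ⊗ α) = 1 − 0.00 = 1.00
~(β ⊗ ~~~0) → ~(β ⊗ α) = min(1, 1 − 0.16 + 1.00) = min(1, 1.84) = 1.00
(~(β ⊗ ~~~0) → ~(β ⊗ α)) ⊗ δ = max(0, 1.00 + 0.13 − 1) = max(0, 0.13) = 0.13
β ∨ ((~(β ⊗ ~~~0) → ~(β ⊗ α)) ⊗ δ) = max(0.84, 0.13) = 0.84

0.84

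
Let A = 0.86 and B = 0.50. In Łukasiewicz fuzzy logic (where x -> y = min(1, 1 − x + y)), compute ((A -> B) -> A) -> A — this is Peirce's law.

A -> B = min(1, 1 − 0.86 + 0.50) = min(1, 0.64) = 0.64
(A -> B) -> A = min(1, 1 − 0.64 + 0.86) = min(1, 1.22) = 1.00
((A -> B) -> A) -> A = min(1, 1 − 1.00 + 0.86) = min(1, 0.86) = 0.86
(The value 0.86 < 1 shows this instance is not satisfied; not a Ł∞-tautology in general.)

0.86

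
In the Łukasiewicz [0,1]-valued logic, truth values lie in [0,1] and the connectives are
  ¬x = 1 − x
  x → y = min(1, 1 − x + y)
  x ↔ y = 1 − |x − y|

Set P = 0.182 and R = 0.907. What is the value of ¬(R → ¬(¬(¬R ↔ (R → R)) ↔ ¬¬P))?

0.182

¬R = 1 − 0.907 = 0.093
R → R = min(1, 1 − 0.907 + 0.907) = min(1, 1.000) = 1.000
¬R ↔ (R → R) = 1 − |0.093 − 1.000| = 1 − 0.907 = 0.093
¬(¬R ↔ (R → R)) = 1 − 0.093 = 0.907
¬P = 1 − 0.182 = 0.818
¬¬P = 1 − 0.818 = 0.182
¬(¬R ↔ (R → R)) ↔ ¬¬P = 1 − |0.907 − 0.182| = 1 − 0.725 = 0.275
¬(¬(¬R ↔ (R → R)) ↔ ¬¬P) = 1 − 0.275 = 0.725
R → ¬(¬(¬R ↔ (R → R)) ↔ ¬¬P) = min(1, 1 − 0.907 + 0.725) = min(1, 0.818) = 0.818
¬(R → ¬(¬(¬R ↔ (R → R)) ↔ ¬¬P)) = 1 − 0.818 = 0.182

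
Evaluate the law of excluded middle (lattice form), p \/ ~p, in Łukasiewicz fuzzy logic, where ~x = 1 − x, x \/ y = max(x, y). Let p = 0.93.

0.93

~p = 1 − 0.93 = 0.07
p \/ ~p = max(0.93, 0.07) = 0.93
(The value 0.93 < 1 shows this instance is not satisfied; not a Ł∞-tautology — its value is max(a, 1−a).)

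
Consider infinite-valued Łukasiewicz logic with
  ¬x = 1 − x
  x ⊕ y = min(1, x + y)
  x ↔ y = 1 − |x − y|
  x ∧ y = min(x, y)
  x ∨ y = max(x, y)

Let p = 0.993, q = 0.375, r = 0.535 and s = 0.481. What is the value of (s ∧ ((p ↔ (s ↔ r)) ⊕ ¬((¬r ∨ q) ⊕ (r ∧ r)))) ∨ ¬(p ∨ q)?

0.481

s ↔ r = 1 − |0.481 − 0.535| = 1 − 0.054 = 0.946
p ↔ (s ↔ r) = 1 − |0.993 − 0.946| = 1 − 0.047 = 0.953
¬r = 1 − 0.535 = 0.465
¬r ∨ q = max(0.465, 0.375) = 0.465
r ∧ r = min(0.535, 0.535) = 0.535
(¬r ∨ q) ⊕ (r ∧ r) = min(1, 0.465 + 0.535) = min(1, 1.000) = 1.000
¬((¬r ∨ q) ⊕ (r ∧ r)) = 1 − 1.000 = 0.000
(p ↔ (s ↔ r)) ⊕ ¬((¬r ∨ q) ⊕ (r ∧ r)) = min(1, 0.953 + 0.000) = min(1, 0.953) = 0.953
s ∧ ((p ↔ (s ↔ r)) ⊕ ¬((¬r ∨ q) ⊕ (r ∧ r))) = min(0.481, 0.953) = 0.481
p ∨ q = max(0.993, 0.375) = 0.993
¬(p ∨ q) = 1 − 0.993 = 0.007
(s ∧ ((p ↔ (s ↔ r)) ⊕ ¬((¬r ∨ q) ⊕ (r ∧ r)))) ∨ ¬(p ∨ q) = max(0.481, 0.007) = 0.481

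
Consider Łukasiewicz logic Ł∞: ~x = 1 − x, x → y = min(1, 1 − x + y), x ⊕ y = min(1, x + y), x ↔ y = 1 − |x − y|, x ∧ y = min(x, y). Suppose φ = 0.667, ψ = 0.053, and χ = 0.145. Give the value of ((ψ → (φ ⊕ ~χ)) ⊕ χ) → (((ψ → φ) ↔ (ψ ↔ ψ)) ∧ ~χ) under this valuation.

~χ = 1 − 0.145 = 0.855
φ ⊕ ~χ = min(1, 0.667 + 0.855) = min(1, 1.522) = 1.000
ψ → (φ ⊕ ~χ) = min(1, 1 − 0.053 + 1.000) = min(1, 1.947) = 1.000
(ψ → (φ ⊕ ~χ)) ⊕ χ = min(1, 1.000 + 0.145) = min(1, 1.145) = 1.000
ψ → φ = min(1, 1 − 0.053 + 0.667) = min(1, 1.614) = 1.000
ψ ↔ ψ = 1 − |0.053 − 0.053| = 1 − 0.000 = 1.000
(ψ → φ) ↔ (ψ ↔ ψ) = 1 − |1.000 − 1.000| = 1 − 0.000 = 1.000
((ψ → φ) ↔ (ψ ↔ ψ)) ∧ ~χ = min(1.000, 0.855) = 0.855
((ψ → (φ ⊕ ~χ)) ⊕ χ) → (((ψ → φ) ↔ (ψ ↔ ψ)) ∧ ~χ) = min(1, 1 − 1.000 + 0.855) = min(1, 0.855) = 0.855

0.855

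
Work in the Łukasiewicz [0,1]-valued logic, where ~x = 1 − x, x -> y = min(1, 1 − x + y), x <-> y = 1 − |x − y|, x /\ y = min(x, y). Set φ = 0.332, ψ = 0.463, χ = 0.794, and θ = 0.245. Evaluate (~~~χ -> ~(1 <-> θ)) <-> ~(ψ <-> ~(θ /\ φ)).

0.292

~χ = 1 − 0.794 = 0.206
~~χ = 1 − 0.206 = 0.794
~~~χ = 1 − 0.794 = 0.206
1 <-> θ = 1 − |1.000 − 0.245| = 1 − 0.755 = 0.245
~(1 <-> θ) = 1 − 0.245 = 0.755
~~~χ -> ~(1 <-> θ) = min(1, 1 − 0.206 + 0.755) = min(1, 1.549) = 1.000
θ /\ φ = min(0.245, 0.332) = 0.245
~(θ /\ φ) = 1 − 0.245 = 0.755
ψ <-> ~(θ /\ φ) = 1 − |0.463 − 0.755| = 1 − 0.292 = 0.708
~(ψ <-> ~(θ /\ φ)) = 1 − 0.708 = 0.292
(~~~χ -> ~(1 <-> θ)) <-> ~(ψ <-> ~(θ /\ φ)) = 1 − |1.000 − 0.292| = 1 − 0.708 = 0.292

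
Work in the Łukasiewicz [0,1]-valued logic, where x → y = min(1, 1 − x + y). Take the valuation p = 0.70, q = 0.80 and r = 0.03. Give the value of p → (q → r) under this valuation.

0.53

q → r = min(1, 1 − 0.80 + 0.03) = min(1, 0.23) = 0.23
p → (q → r) = min(1, 1 − 0.70 + 0.23) = min(1, 0.53) = 0.53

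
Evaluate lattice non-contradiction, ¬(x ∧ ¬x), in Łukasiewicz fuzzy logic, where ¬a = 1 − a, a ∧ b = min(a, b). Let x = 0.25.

0.75

¬x = 1 − 0.25 = 0.75
x ∧ ¬x = min(0.25, 0.75) = 0.25
¬(x ∧ ¬x) = 1 − 0.25 = 0.75
(The value 0.75 < 1 shows this instance is not satisfied; not a Ł∞-tautology — its value is 1 − min(a, 1−a).)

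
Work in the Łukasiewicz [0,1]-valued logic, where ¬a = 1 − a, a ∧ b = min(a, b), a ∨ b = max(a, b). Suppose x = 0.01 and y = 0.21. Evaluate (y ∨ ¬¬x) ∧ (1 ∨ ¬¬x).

0.21

¬x = 1 − 0.01 = 0.99
¬¬x = 1 − 0.99 = 0.01
y ∨ ¬¬x = max(0.21, 0.01) = 0.21
1 ∨ ¬¬x = max(1.00, 0.01) = 1.00
(y ∨ ¬¬x) ∧ (1 ∨ ¬¬x) = min(0.21, 1.00) = 0.21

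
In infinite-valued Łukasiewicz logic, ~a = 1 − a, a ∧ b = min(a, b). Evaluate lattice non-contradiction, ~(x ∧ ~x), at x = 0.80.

0.80

~x = 1 − 0.80 = 0.20
x ∧ ~x = min(0.80, 0.20) = 0.20
~(x ∧ ~x) = 1 − 0.20 = 0.80
(The value 0.80 < 1 shows this instance is not satisfied; not a Ł∞-tautology — its value is 1 − min(a, 1−a).)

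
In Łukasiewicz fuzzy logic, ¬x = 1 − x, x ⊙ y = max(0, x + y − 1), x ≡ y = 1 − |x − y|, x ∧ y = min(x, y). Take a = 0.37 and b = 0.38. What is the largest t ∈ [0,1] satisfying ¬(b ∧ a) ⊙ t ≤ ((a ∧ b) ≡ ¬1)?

1.00

b ∧ a = min(0.38, 0.37) = 0.37
¬(b ∧ a) = 1 − 0.37 = 0.63
So the left factor is ¬(b ∧ a) = 0.63.
a ∧ b = min(0.37, 0.38) = 0.37
¬1 = 1 − 1.00 = 0.00
(a ∧ b) ≡ ¬1 = 1 − |0.37 − 0.00| = 1 − 0.37 = 0.63
So the right-hand bound is (a ∧ b) ≡ ¬1 = 0.63.
The residuum of the Łukasiewicz t-norm gives the supremum: min(1, 1 − 0.63 + 0.63).
1 − 0.63 + 0.63 = 1.00, so t = min(1, 1.00) = 1.00.
Check: 0.63 ⊙ 1.00 = max(0, 0.63) = 0.63 ≤ 0.63.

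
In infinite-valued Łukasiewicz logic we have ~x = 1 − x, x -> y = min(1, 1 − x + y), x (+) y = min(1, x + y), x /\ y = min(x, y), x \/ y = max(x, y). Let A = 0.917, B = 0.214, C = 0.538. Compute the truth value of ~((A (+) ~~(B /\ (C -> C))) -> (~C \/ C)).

0.462

C -> C = min(1, 1 − 0.538 + 0.538) = min(1, 1.000) = 1.000
B /\ (C -> C) = min(0.214, 1.000) = 0.214
~(B /\ (C -> C)) = 1 − 0.214 = 0.786
~~(B /\ (C -> C)) = 1 − 0.786 = 0.214
A (+) ~~(B /\ (C -> C)) = min(1, 0.917 + 0.214) = min(1, 1.131) = 1.000
~C = 1 − 0.538 = 0.462
~C \/ C = max(0.462, 0.538) = 0.538
(A (+) ~~(B /\ (C -> C))) -> (~C \/ C) = min(1, 1 − 1.000 + 0.538) = min(1, 0.538) = 0.538
~((A (+) ~~(B /\ (C -> C))) -> (~C \/ C)) = 1 − 0.538 = 0.462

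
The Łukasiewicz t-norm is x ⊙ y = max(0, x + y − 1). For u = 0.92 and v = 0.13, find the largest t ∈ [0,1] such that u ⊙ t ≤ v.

0.21

The residuum of the Łukasiewicz t-norm gives the supremum: min(1, 1 − 0.92 + 0.13).
1 − 0.92 + 0.13 = 0.21, so t = min(1, 0.21) = 0.21.
Check: 0.92 ⊙ 0.21 = max(0, 0.13) = 0.13 ≤ 0.13.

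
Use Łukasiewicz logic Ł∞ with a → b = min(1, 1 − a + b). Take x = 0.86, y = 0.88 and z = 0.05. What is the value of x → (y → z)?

0.31

y → z = min(1, 1 − 0.88 + 0.05) = min(1, 0.17) = 0.17
x → (y → z) = min(1, 1 − 0.86 + 0.17) = min(1, 0.31) = 0.31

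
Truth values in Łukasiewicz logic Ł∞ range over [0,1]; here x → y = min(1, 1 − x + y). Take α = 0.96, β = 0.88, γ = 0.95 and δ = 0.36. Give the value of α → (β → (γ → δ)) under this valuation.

0.57

γ → δ = min(1, 1 − 0.95 + 0.36) = min(1, 0.41) = 0.41
β → (γ → δ) = min(1, 1 − 0.88 + 0.41) = min(1, 0.53) = 0.53
α → (β → (γ → δ)) = min(1, 1 − 0.96 + 0.53) = min(1, 0.57) = 0.57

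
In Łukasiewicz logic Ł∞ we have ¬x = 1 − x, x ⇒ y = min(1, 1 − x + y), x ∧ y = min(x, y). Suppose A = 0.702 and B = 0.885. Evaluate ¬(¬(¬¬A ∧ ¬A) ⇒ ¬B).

¬A = 1 − 0.702 = 0.298
¬¬A = 1 − 0.298 = 0.702
¬¬A ∧ ¬A = min(0.702, 0.298) = 0.298
¬(¬¬A ∧ ¬A) = 1 − 0.298 = 0.702
¬B = 1 − 0.885 = 0.115
¬(¬¬A ∧ ¬A) ⇒ ¬B = min(1, 1 − 0.702 + 0.115) = min(1, 0.413) = 0.413
¬(¬(¬¬A ∧ ¬A) ⇒ ¬B) = 1 − 0.413 = 0.587

0.587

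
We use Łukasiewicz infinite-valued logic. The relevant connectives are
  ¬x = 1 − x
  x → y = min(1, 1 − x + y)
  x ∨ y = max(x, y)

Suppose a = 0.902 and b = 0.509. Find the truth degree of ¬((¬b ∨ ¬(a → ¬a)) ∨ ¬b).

0.196

¬b = 1 − 0.509 = 0.491
¬a = 1 − 0.902 = 0.098
a → ¬a = min(1, 1 − 0.902 + 0.098) = min(1, 0.196) = 0.196
¬(a → ¬a) = 1 − 0.196 = 0.804
¬b ∨ ¬(a → ¬a) = max(0.491, 0.804) = 0.804
(¬b ∨ ¬(a → ¬a)) ∨ ¬b = max(0.804, 0.491) = 0.804
¬((¬b ∨ ¬(a → ¬a)) ∨ ¬b) = 1 − 0.804 = 0.196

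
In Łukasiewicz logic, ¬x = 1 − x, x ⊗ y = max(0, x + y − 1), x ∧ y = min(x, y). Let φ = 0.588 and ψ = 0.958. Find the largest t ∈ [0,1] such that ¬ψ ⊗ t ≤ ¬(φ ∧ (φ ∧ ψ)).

1.000

¬ψ = 1 − 0.958 = 0.042
So the left factor is ¬ψ = 0.042.
φ ∧ ψ = min(0.588, 0.958) = 0.588
φ ∧ (φ ∧ ψ) = min(0.588, 0.588) = 0.588
¬(φ ∧ (φ ∧ ψ)) = 1 − 0.588 = 0.412
So the right-hand bound is ¬(φ ∧ (φ ∧ ψ)) = 0.412.
The residuum of the Łukasiewicz t-norm gives the supremum: min(1, 1 − 0.042 + 0.412).
1 − 0.042 + 0.412 = 1.370, so t = min(1, 1.370) = 1.000.
Check: 0.042 ⊗ 1.000 = max(0, 0.042) = 0.042 ≤ 0.412.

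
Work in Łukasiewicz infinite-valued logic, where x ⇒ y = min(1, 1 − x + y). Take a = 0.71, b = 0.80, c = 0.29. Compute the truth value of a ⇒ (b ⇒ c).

b ⇒ c = min(1, 1 − 0.80 + 0.29) = min(1, 0.49) = 0.49
a ⇒ (b ⇒ c) = min(1, 1 − 0.71 + 0.49) = min(1, 0.78) = 0.78

0.78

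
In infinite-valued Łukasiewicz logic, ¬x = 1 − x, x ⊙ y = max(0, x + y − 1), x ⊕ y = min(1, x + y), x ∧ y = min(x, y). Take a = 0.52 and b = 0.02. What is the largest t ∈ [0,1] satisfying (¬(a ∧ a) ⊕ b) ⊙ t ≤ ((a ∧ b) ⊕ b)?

0.54

a ∧ a = min(0.52, 0.52) = 0.52
¬(a ∧ a) = 1 − 0.52 = 0.48
¬(a ∧ a) ⊕ b = min(1, 0.48 + 0.02) = min(1, 0.50) = 0.50
So the left factor is ¬(a ∧ a) ⊕ b = 0.50.
a ∧ b = min(0.52, 0.02) = 0.02
(a ∧ b) ⊕ b = min(1, 0.02 + 0.02) = min(1, 0.04) = 0.04
So the right-hand bound is (a ∧ b) ⊕ b = 0.04.
The residuum of the Łukasiewicz t-norm gives the supremum: min(1, 1 − 0.50 + 0.04).
1 − 0.50 + 0.04 = 0.54, so t = min(1, 0.54) = 0.54.
Check: 0.50 ⊙ 0.54 = max(0, 0.04) = 0.04 ≤ 0.04.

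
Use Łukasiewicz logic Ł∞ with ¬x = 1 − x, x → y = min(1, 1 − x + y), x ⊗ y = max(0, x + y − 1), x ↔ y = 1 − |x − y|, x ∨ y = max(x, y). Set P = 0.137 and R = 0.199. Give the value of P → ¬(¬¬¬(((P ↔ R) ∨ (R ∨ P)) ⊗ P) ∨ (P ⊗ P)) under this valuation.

P ↔ R = 1 − |0.137 − 0.199| = 1 − 0.062 = 0.938
R ∨ P = max(0.199, 0.137) = 0.199
(P ↔ R) ∨ (R ∨ P) = max(0.938, 0.199) = 0.938
((P ↔ R) ∨ (R ∨ P)) ⊗ P = max(0, 0.938 + 0.137 − 1) = max(0, 0.075) = 0.075
¬(((P ↔ R) ∨ (R ∨ P)) ⊗ P) = 1 − 0.075 = 0.925
¬¬(((P ↔ R) ∨ (R ∨ P)) ⊗ P) = 1 − 0.925 = 0.075
¬¬¬(((P ↔ R) ∨ (R ∨ P)) ⊗ P) = 1 − 0.075 = 0.925
P ⊗ P = max(0, 0.137 + 0.137 − 1) = max(0, -0.726) = 0.000
¬¬¬(((P ↔ R) ∨ (R ∨ P)) ⊗ P) ∨ (P ⊗ P) = max(0.925, 0.000) = 0.925
¬(¬¬¬(((P ↔ R) ∨ (R ∨ P)) ⊗ P) ∨ (P ⊗ P)) = 1 − 0.925 = 0.075
P → ¬(¬¬¬(((P ↔ R) ∨ (R ∨ P)) ⊗ P) ∨ (P ⊗ P)) = min(1, 1 − 0.137 + 0.075) = min(1, 0.938) = 0.938

0.938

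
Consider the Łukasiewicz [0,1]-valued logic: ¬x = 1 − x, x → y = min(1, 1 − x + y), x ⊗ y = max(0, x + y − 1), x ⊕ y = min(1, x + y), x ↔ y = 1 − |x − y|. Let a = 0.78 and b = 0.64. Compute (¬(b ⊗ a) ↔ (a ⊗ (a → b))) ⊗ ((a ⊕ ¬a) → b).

b ⊗ a = max(0, 0.64 + 0.78 − 1) = max(0, 0.42) = 0.42
¬(b ⊗ a) = 1 − 0.42 = 0.58
a → b = min(1, 1 − 0.78 + 0.64) = min(1, 0.86) = 0.86
a ⊗ (a → b) = max(0, 0.78 + 0.86 − 1) = max(0, 0.64) = 0.64
¬(b ⊗ a) ↔ (a ⊗ (a → b)) = 1 − |0.58 − 0.64| = 1 − 0.06 = 0.94
¬a = 1 − 0.78 = 0.22
a ⊕ ¬a = min(1, 0.78 + 0.22) = min(1, 1.00) = 1.00
(a ⊕ ¬a) → b = min(1, 1 − 1.00 + 0.64) = min(1, 0.64) = 0.64
(¬(b ⊗ a) ↔ (a ⊗ (a → b))) ⊗ ((a ⊕ ¬a) → b) = max(0, 0.94 + 0.64 − 1) = max(0, 0.58) = 0.58

0.58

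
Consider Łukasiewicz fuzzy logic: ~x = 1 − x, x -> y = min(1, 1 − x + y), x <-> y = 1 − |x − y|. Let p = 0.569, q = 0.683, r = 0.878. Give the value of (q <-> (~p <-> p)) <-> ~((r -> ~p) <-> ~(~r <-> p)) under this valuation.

~p = 1 − 0.569 = 0.431
~p <-> p = 1 − |0.431 − 0.569| = 1 − 0.138 = 0.862
q <-> (~p <-> p) = 1 − |0.683 − 0.862| = 1 − 0.179 = 0.821
r -> ~p = min(1, 1 − 0.878 + 0.431) = min(1, 0.553) = 0.553
~r = 1 − 0.878 = 0.122
~r <-> p = 1 − |0.122 − 0.569| = 1 − 0.447 = 0.553
~(~r <-> p) = 1 − 0.553 = 0.447
(r -> ~p) <-> ~(~r <-> p) = 1 − |0.553 − 0.447| = 1 − 0.106 = 0.894
~((r -> ~p) <-> ~(~r <-> p)) = 1 − 0.894 = 0.106
(q <-> (~p <-> p)) <-> ~((r -> ~p) <-> ~(~r <-> p)) = 1 − |0.821 − 0.106| = 1 − 0.715 = 0.285

0.285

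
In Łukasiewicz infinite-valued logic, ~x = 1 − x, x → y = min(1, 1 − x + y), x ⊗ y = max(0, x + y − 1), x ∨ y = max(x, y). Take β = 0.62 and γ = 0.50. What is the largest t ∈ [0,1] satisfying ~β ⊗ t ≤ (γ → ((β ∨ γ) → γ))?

~β = 1 − 0.62 = 0.38
So the left factor is ~β = 0.38.
β ∨ γ = max(0.62, 0.50) = 0.62
(β ∨ γ) → γ = min(1, 1 − 0.62 + 0.50) = min(1, 0.88) = 0.88
γ → ((β ∨ γ) → γ) = min(1, 1 − 0.50 + 0.88) = min(1, 1.38) = 1.00
So the right-hand bound is γ → ((β ∨ γ) → γ) = 1.00.
The residuum of the Łukasiewicz t-norm gives the supremum: min(1, 1 − 0.38 + 1.00).
1 − 0.38 + 1.00 = 1.62, so t = min(1, 1.62) = 1.00.
Check: 0.38 ⊗ 1.00 = max(0, 0.38) = 0.38 ≤ 1.00.

1.00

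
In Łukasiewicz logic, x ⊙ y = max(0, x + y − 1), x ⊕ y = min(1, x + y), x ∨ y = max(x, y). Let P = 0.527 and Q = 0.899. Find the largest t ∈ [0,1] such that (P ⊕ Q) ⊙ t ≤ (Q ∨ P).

0.899

P ⊕ Q = min(1, 0.527 + 0.899) = min(1, 1.426) = 1.000
So the left factor is P ⊕ Q = 1.000.
Q ∨ P = max(0.899, 0.527) = 0.899
So the right-hand bound is Q ∨ P = 0.899.
The residuum of the Łukasiewicz t-norm gives the supremum: min(1, 1 − 1.000 + 0.899).
1 − 1.000 + 0.899 = 0.899, so t = min(1, 0.899) = 0.899.
Check: 1.000 ⊙ 0.899 = max(0, 0.899) = 0.899 ≤ 0.899.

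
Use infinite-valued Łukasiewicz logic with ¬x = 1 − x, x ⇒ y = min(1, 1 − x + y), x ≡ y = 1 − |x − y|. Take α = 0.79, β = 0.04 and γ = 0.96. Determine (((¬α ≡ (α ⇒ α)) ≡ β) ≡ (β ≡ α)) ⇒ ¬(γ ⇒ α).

0.75

¬α = 1 − 0.79 = 0.21
α ⇒ α = min(1, 1 − 0.79 + 0.79) = min(1, 1.00) = 1.00
¬α ≡ (α ⇒ α) = 1 − |0.21 − 1.00| = 1 − 0.79 = 0.21
(¬α ≡ (α ⇒ α)) ≡ β = 1 − |0.21 − 0.04| = 1 − 0.17 = 0.83
β ≡ α = 1 − |0.04 − 0.79| = 1 − 0.75 = 0.25
((¬α ≡ (α ⇒ α)) ≡ β) ≡ (β ≡ α) = 1 − |0.83 − 0.25| = 1 − 0.58 = 0.42
γ ⇒ α = min(1, 1 − 0.96 + 0.79) = min(1, 0.83) = 0.83
¬(γ ⇒ α) = 1 − 0.83 = 0.17
(((¬α ≡ (α ⇒ α)) ≡ β) ≡ (β ≡ α)) ⇒ ¬(γ ⇒ α) = min(1, 1 − 0.42 + 0.17) = min(1, 0.75) = 0.75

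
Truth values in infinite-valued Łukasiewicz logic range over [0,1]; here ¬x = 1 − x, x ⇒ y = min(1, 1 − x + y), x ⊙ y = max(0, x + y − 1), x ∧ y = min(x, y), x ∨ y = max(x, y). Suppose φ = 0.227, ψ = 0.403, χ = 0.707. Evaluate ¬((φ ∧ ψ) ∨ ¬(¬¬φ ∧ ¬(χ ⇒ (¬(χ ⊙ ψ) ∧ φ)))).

0.227

φ ∧ ψ = min(0.227, 0.403) = 0.227
¬φ = 1 − 0.227 = 0.773
¬¬φ = 1 − 0.773 = 0.227
χ ⊙ ψ = max(0, 0.707 + 0.403 − 1) = max(0, 0.110) = 0.110
¬(χ ⊙ ψ) = 1 − 0.110 = 0.890
¬(χ ⊙ ψ) ∧ φ = min(0.890, 0.227) = 0.227
χ ⇒ (¬(χ ⊙ ψ) ∧ φ) = min(1, 1 − 0.707 + 0.227) = min(1, 0.520) = 0.520
¬(χ ⇒ (¬(χ ⊙ ψ) ∧ φ)) = 1 − 0.520 = 0.480
¬¬φ ∧ ¬(χ ⇒ (¬(χ ⊙ ψ) ∧ φ)) = min(0.227, 0.480) = 0.227
¬(¬¬φ ∧ ¬(χ ⇒ (¬(χ ⊙ ψ) ∧ φ))) = 1 − 0.227 = 0.773
(φ ∧ ψ) ∨ ¬(¬¬φ ∧ ¬(χ ⇒ (¬(χ ⊙ ψ) ∧ φ))) = max(0.227, 0.773) = 0.773
¬((φ ∧ ψ) ∨ ¬(¬¬φ ∧ ¬(χ ⇒ (¬(χ ⊙ ψ) ∧ φ)))) = 1 − 0.773 = 0.227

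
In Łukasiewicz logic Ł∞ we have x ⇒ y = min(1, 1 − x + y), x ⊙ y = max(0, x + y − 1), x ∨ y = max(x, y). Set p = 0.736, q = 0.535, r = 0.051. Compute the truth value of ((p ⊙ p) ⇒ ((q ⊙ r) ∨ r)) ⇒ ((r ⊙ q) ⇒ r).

p ⊙ p = max(0, 0.736 + 0.736 − 1) = max(0, 0.472) = 0.472
q ⊙ r = max(0, 0.535 + 0.051 − 1) = max(0, -0.414) = 0.000
(q ⊙ r) ∨ r = max(0.000, 0.051) = 0.051
(p ⊙ p) ⇒ ((q ⊙ r) ∨ r) = min(1, 1 − 0.472 + 0.051) = min(1, 0.579) = 0.579
r ⊙ q = max(0, 0.051 + 0.535 − 1) = max(0, -0.414) = 0.000
(r ⊙ q) ⇒ r = min(1, 1 − 0.000 + 0.051) = min(1, 1.051) = 1.000
((p ⊙ p) ⇒ ((q ⊙ r) ∨ r)) ⇒ ((r ⊙ q) ⇒ r) = min(1, 1 − 0.579 + 1.000) = min(1, 1.421) = 1.000

1.000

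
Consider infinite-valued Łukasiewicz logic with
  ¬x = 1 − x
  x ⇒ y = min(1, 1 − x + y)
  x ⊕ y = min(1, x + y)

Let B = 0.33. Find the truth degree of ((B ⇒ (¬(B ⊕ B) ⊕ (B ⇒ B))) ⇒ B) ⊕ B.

0.66

B ⊕ B = min(1, 0.33 + 0.33) = min(1, 0.66) = 0.66
¬(B ⊕ B) = 1 − 0.66 = 0.34
B ⇒ B = min(1, 1 − 0.33 + 0.33) = min(1, 1.00) = 1.00
¬(B ⊕ B) ⊕ (B ⇒ B) = min(1, 0.34 + 1.00) = min(1, 1.34) = 1.00
B ⇒ (¬(B ⊕ B) ⊕ (B ⇒ B)) = min(1, 1 − 0.33 + 1.00) = min(1, 1.67) = 1.00
(B ⇒ (¬(B ⊕ B) ⊕ (B ⇒ B))) ⇒ B = min(1, 1 − 1.00 + 0.33) = min(1, 0.33) = 0.33
((B ⇒ (¬(B ⊕ B) ⊕ (B ⇒ B))) ⇒ B) ⊕ B = min(1, 0.33 + 0.33) = min(1, 0.66) = 0.66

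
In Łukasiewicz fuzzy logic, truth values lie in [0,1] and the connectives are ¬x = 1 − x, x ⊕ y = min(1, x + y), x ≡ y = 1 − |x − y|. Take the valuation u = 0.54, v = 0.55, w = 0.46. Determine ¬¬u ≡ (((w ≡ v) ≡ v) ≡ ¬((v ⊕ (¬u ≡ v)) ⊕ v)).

¬u = 1 − 0.54 = 0.46
¬¬u = 1 − 0.46 = 0.54
w ≡ v = 1 − |0.46 − 0.55| = 1 − 0.09 = 0.91
(w ≡ v) ≡ v = 1 − |0.91 − 0.55| = 1 − 0.36 = 0.64
¬u ≡ v = 1 − |0.46 − 0.55| = 1 − 0.09 = 0.91
v ⊕ (¬u ≡ v) = min(1, 0.55 + 0.91) = min(1, 1.46) = 1.00
(v ⊕ (¬u ≡ v)) ⊕ v = min(1, 1.00 + 0.55) = min(1, 1.55) = 1.00
¬((v ⊕ (¬u ≡ v)) ⊕ v) = 1 − 1.00 = 0.00
((w ≡ v) ≡ v) ≡ ¬((v ⊕ (¬u ≡ v)) ⊕ v) = 1 − |0.64 − 0.00| = 1 − 0.64 = 0.36
¬¬u ≡ (((w ≡ v) ≡ v) ≡ ¬((v ⊕ (¬u ≡ v)) ⊕ v)) = 1 − |0.54 − 0.36| = 1 − 0.18 = 0.82

0.82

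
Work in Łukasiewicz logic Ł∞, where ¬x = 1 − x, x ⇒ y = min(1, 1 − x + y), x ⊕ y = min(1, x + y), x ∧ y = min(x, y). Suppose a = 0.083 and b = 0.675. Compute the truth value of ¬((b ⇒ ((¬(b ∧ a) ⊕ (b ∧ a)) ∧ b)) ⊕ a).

b ∧ a = min(0.675, 0.083) = 0.083
¬(b ∧ a) = 1 − 0.083 = 0.917
¬(b ∧ a) ⊕ (b ∧ a) = min(1, 0.917 + 0.083) = min(1, 1.000) = 1.000
(¬(b ∧ a) ⊕ (b ∧ a)) ∧ b = min(1.000, 0.675) = 0.675
b ⇒ ((¬(b ∧ a) ⊕ (b ∧ a)) ∧ b) = min(1, 1 − 0.675 + 0.675) = min(1, 1.000) = 1.000
(b ⇒ ((¬(b ∧ a) ⊕ (b ∧ a)) ∧ b)) ⊕ a = min(1, 1.000 + 0.083) = min(1, 1.083) = 1.000
¬((b ⇒ ((¬(b ∧ a) ⊕ (b ∧ a)) ∧ b)) ⊕ a) = 1 − 1.000 = 0.000

0.000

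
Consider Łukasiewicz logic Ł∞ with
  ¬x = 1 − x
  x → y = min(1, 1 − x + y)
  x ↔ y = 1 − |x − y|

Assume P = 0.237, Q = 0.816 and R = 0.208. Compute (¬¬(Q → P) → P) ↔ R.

0.392

Q → P = min(1, 1 − 0.816 + 0.237) = min(1, 0.421) = 0.421
¬(Q → P) = 1 − 0.421 = 0.579
¬¬(Q → P) = 1 − 0.579 = 0.421
¬¬(Q → P) → P = min(1, 1 − 0.421 + 0.237) = min(1, 0.816) = 0.816
(¬¬(Q → P) → P) ↔ R = 1 − |0.816 − 0.208| = 1 − 0.608 = 0.392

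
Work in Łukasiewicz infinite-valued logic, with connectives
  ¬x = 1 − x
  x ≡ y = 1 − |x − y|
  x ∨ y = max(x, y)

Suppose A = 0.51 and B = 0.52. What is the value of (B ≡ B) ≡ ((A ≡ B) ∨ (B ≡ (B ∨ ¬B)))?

B ≡ B = 1 − |0.52 − 0.52| = 1 − 0.00 = 1.00
A ≡ B = 1 − |0.51 − 0.52| = 1 − 0.01 = 0.99
¬B = 1 − 0.52 = 0.48
B ∨ ¬B = max(0.52, 0.48) = 0.52
B ≡ (B ∨ ¬B) = 1 − |0.52 − 0.52| = 1 − 0.00 = 1.00
(A ≡ B) ∨ (B ≡ (B ∨ ¬B)) = max(0.99, 1.00) = 1.00
(B ≡ B) ≡ ((A ≡ B) ∨ (B ≡ (B ∨ ¬B))) = 1 − |1.00 − 1.00| = 1 − 0.00 = 1.00

1.00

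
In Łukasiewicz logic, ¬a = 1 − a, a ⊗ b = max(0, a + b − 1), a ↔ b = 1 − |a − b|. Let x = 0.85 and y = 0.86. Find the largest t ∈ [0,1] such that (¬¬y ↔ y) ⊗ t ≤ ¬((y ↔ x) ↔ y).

¬y = 1 − 0.86 = 0.14
¬¬y = 1 − 0.14 = 0.86
¬¬y ↔ y = 1 − |0.86 − 0.86| = 1 − 0.00 = 1.00
So the left factor is ¬¬y ↔ y = 1.00.
y ↔ x = 1 − |0.86 − 0.85| = 1 − 0.01 = 0.99
(y ↔ x) ↔ y = 1 − |0.99 − 0.86| = 1 − 0.13 = 0.87
¬((y ↔ x) ↔ y) = 1 − 0.87 = 0.13
So the right-hand bound is ¬((y ↔ x) ↔ y) = 0.13.
The residuum of the Łukasiewicz t-norm gives the supremum: min(1, 1 − 1.00 + 0.13).
1 − 1.00 + 0.13 = 0.13, so t = min(1, 0.13) = 0.13.
Check: 1.00 ⊗ 0.13 = max(0, 0.13) = 0.13 ≤ 0.13.

0.13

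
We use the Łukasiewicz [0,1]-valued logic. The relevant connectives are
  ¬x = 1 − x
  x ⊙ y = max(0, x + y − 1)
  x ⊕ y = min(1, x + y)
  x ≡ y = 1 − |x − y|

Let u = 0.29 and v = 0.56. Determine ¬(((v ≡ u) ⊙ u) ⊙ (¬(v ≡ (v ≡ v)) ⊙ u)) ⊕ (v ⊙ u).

1.00

v ≡ u = 1 − |0.56 − 0.29| = 1 − 0.27 = 0.73
(v ≡ u) ⊙ u = max(0, 0.73 + 0.29 − 1) = max(0, 0.02) = 0.02
v ≡ v = 1 − |0.56 − 0.56| = 1 − 0.00 = 1.00
v ≡ (v ≡ v) = 1 − |0.56 − 1.00| = 1 − 0.44 = 0.56
¬(v ≡ (v ≡ v)) = 1 − 0.56 = 0.44
¬(v ≡ (v ≡ v)) ⊙ u = max(0, 0.44 + 0.29 − 1) = max(0, -0.27) = 0.00
((v ≡ u) ⊙ u) ⊙ (¬(v ≡ (v ≡ v)) ⊙ u) = max(0, 0.02 + 0.00 − 1) = max(0, -0.98) = 0.00
¬(((v ≡ u) ⊙ u) ⊙ (¬(v ≡ (v ≡ v)) ⊙ u)) = 1 − 0.00 = 1.00
v ⊙ u = max(0, 0.56 + 0.29 − 1) = max(0, -0.15) = 0.00
¬(((v ≡ u) ⊙ u) ⊙ (¬(v ≡ (v ≡ v)) ⊙ u)) ⊕ (v ⊙ u) = min(1, 1.00 + 0.00) = min(1, 1.00) = 1.00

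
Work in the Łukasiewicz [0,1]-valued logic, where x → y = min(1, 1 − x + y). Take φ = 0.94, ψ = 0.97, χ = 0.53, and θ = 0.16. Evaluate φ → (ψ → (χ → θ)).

χ → θ = min(1, 1 − 0.53 + 0.16) = min(1, 0.63) = 0.63
ψ → (χ → θ) = min(1, 1 − 0.97 + 0.63) = min(1, 0.66) = 0.66
φ → (ψ → (χ → θ)) = min(1, 1 − 0.94 + 0.66) = min(1, 0.72) = 0.72

0.72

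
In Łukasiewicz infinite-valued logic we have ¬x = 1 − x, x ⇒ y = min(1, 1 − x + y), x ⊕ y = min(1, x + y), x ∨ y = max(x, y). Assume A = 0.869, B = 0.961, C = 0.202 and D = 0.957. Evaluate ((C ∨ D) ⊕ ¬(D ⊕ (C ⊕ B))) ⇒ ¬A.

0.174

C ∨ D = max(0.202, 0.957) = 0.957
C ⊕ B = min(1, 0.202 + 0.961) = min(1, 1.163) = 1.000
D ⊕ (C ⊕ B) = min(1, 0.957 + 1.000) = min(1, 1.957) = 1.000
¬(D ⊕ (C ⊕ B)) = 1 − 1.000 = 0.000
(C ∨ D) ⊕ ¬(D ⊕ (C ⊕ B)) = min(1, 0.957 + 0.000) = min(1, 0.957) = 0.957
¬A = 1 − 0.869 = 0.131
((C ∨ D) ⊕ ¬(D ⊕ (C ⊕ B))) ⇒ ¬A = min(1, 1 − 0.957 + 0.131) = min(1, 0.174) = 0.174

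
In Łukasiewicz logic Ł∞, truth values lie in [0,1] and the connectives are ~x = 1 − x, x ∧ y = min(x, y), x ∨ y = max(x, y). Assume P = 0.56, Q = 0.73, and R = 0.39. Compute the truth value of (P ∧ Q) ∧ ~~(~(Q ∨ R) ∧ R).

0.27

P ∧ Q = min(0.56, 0.73) = 0.56
Q ∨ R = max(0.73, 0.39) = 0.73
~(Q ∨ R) = 1 − 0.73 = 0.27
~(Q ∨ R) ∧ R = min(0.27, 0.39) = 0.27
~(~(Q ∨ R) ∧ R) = 1 − 0.27 = 0.73
~~(~(Q ∨ R) ∧ R) = 1 − 0.73 = 0.27
(P ∧ Q) ∧ ~~(~(Q ∨ R) ∧ R) = min(0.56, 0.27) = 0.27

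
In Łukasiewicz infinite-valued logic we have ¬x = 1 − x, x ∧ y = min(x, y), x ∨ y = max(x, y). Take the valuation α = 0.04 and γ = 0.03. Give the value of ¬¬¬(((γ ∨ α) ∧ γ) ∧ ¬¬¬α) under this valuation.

γ ∨ α = max(0.03, 0.04) = 0.04
(γ ∨ α) ∧ γ = min(0.04, 0.03) = 0.03
¬α = 1 − 0.04 = 0.96
¬¬α = 1 − 0.96 = 0.04
¬¬¬α = 1 − 0.04 = 0.96
((γ ∨ α) ∧ γ) ∧ ¬¬¬α = min(0.03, 0.96) = 0.03
¬(((γ ∨ α) ∧ γ) ∧ ¬¬¬α) = 1 − 0.03 = 0.97
¬¬(((γ ∨ α) ∧ γ) ∧ ¬¬¬α) = 1 − 0.97 = 0.03
¬¬¬(((γ ∨ α) ∧ γ) ∧ ¬¬¬α) = 1 − 0.03 = 0.97

0.97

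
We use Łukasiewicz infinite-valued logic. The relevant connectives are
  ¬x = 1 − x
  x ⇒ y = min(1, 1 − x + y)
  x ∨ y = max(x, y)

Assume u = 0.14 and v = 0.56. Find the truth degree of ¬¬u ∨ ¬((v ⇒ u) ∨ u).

¬u = 1 − 0.14 = 0.86
¬¬u = 1 − 0.86 = 0.14
v ⇒ u = min(1, 1 − 0.56 + 0.14) = min(1, 0.58) = 0.58
(v ⇒ u) ∨ u = max(0.58, 0.14) = 0.58
¬((v ⇒ u) ∨ u) = 1 − 0.58 = 0.42
¬¬u ∨ ¬((v ⇒ u) ∨ u) = max(0.14, 0.42) = 0.42

0.42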